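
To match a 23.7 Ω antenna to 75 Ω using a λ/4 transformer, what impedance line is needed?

Z_qwt = √(Z_0·R_L) = √(75 × 23.7) = √1778

Z_qwt ≈ 42.2 Ω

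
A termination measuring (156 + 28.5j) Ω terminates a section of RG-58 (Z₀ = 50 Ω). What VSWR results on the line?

VSWR ≈ 3.24

Γ = (Z_L − Z_0)/(Z_L + Z_0) = (106 + j28.5)/(206 + j28.5)
|Γ| = 110/208 = 0.528
VSWR = (1 + |Γ|)/(1 − |Γ|) = 1.53/0.472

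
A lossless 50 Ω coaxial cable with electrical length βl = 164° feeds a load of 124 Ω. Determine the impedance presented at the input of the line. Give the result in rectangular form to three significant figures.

Z_in ≈ 89.1 + j49 Ω

tan(βl) = tan(164°) = -0.287
Z_in = Z_0·(Z_L + jZ_0·tanβl)/(Z_0 + jZ_L·tanβl)
     = 50·(124 − j14.3)/(50 − j35.6)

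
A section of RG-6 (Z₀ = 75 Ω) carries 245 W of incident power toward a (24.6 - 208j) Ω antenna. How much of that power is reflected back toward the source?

P_reflected ≈ 211 W

|Γ| = |(-50.4 − j208)/(99.6 − j208)| = 0.928
|Γ|² = 0.861
P_refl = |Γ|²·P_inc = 211 W, P_del = (1 − |Γ|²)·P_inc = 34 W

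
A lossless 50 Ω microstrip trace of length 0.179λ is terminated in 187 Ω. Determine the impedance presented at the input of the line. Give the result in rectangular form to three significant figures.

Z_in ≈ 16.2 − j21.8 Ω

βl = 2π × 0.179 = 64.4°
tan(βl) = tan(64.4°) = 2.09
Z_in = Z_0·(Z_L + jZ_0·tanβl)/(Z_0 + jZ_L·tanβl)
     = 50·(187 + j105)/(50 + j391)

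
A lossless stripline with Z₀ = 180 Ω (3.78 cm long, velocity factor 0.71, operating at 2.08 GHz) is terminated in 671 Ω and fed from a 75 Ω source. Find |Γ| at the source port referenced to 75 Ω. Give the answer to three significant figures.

λ = v/f = 0.71·c / 2.08 GHz = 0.102 m
βl = 2π·l/λ = 2π × 0.369 = 133°
tan(βl) = -1.08
Z_in = Z_0·(Z_L + jZ_0·tanβl)/(Z_0 + jZ_L·tanβl) = 84.7 + j146 Ω
Γ_s = (Z_in − Z_s)/(Z_in + Z_s) = (9.68 + j146)/(160 + j146), |Γ_s| = 0.676

|Γ| ≈ 0.676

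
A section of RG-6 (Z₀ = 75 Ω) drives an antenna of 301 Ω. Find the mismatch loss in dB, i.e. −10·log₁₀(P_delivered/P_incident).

Γ = (301 − 75)/(301 + 75) = 0.601
|Γ|² = 0.361, so P_del/P_inc = 1 − |Γ|² = 0.639
ML = −10·log₁₀(1 − |Γ|²)

mismatch loss ≈ 1.95 dB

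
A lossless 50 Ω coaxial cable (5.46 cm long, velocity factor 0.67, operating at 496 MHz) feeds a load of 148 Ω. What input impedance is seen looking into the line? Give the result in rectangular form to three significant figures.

Z_in ≈ 27.6 − j36 Ω

λ = v/f = 0.67·c / 496 MHz = 0.405 m
βl = 2π·l/λ = 2π × 0.135 = 48.5°
tan(βl) = tan(48.5°) = 1.13
Z_in = Z_0·(Z_L + jZ_0·tanβl)/(Z_0 + jZ_L·tanβl)
     = 50·(148 + j56.5)/(50 + j167)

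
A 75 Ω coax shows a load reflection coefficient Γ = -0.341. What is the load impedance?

Z_L ≈ 36.9 Ω

Z_L = Z_0·(1 + Γ)/(1 − Γ) = 75·(0.659)/(1.34)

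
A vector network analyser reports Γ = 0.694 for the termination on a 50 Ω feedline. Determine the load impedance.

Z_L = Z_0·(1 + Γ)/(1 − Γ) = 50·(1.69)/(0.306)

Z_L ≈ 277 Ω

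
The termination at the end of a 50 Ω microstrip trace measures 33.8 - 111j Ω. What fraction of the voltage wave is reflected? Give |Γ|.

|Γ| ≈ 0.807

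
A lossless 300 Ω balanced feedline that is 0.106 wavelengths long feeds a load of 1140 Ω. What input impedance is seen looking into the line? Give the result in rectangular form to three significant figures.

Z_in ≈ 186 − j320 Ω

βl = 2π × 0.106 = 38.2°
tan(βl) = tan(38.2°) = 0.786
Z_in = Z_0·(Z_L + jZ_0·tanβl)/(Z_0 + jZ_L·tanβl)
     = 300·(1140 + j236)/(300 + j896)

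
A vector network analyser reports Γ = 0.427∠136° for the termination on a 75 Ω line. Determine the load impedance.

Z_L = Z_0·(1 + Γ)/(1 − Γ) = 75·(0.693 + j0.297)/(1.31 − j0.297)

Z_L ≈ 34.1 + j24.8 Ω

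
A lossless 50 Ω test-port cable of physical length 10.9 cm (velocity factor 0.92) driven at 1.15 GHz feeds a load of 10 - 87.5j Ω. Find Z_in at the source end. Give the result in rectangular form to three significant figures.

λ = v/f = 0.92·c / 1.15 GHz = 0.24 m
βl = 2π·l/λ = 2π × 0.454 = 164°
tan(βl) = tan(164°) = -0.296
Z_in = Z_0·(Z_L + jZ_0·tanβl)/(Z_0 + jZ_L·tanβl)
     = 50·(10 − j102)/(24.1 − j2.96)

Z_in ≈ 46.2 − j207 Ω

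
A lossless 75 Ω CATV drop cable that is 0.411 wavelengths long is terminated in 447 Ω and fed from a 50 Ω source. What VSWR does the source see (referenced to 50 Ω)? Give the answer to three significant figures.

βl = 2π × 0.411 = 148°
tan(βl) = -0.626
Z_in = Z_0·(Z_L + jZ_0·tanβl)/(Z_0 + jZ_L·tanβl) = 41.7 + j109 Ω
Γ_s = (Z_in − Z_s)/(Z_in + Z_s) = (-8.29 + j109)/(91.7 + j109), |Γ_s| = 0.766
VSWR = (1 + |Γ_s|)/(1 − |Γ_s|)

VSWR ≈ 7.56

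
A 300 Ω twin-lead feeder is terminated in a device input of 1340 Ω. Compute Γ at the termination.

Γ = 0.634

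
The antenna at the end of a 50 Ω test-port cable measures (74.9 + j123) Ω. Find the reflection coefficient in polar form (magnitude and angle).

Γ = (Z_L − Z_0)/(Z_L + Z_0) = (24.9 + j123)/(124.9 + j123)
|Γ| = 125/175 = 0.716

Γ ≈ 0.716 ∠ 34°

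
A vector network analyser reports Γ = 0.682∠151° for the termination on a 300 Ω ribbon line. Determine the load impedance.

Z_L = Z_0·(1 + Γ)/(1 − Γ) = 300·(0.404 + j0.331)/(1.6 − j0.331)

Z_L ≈ 60.4 + j74.6 Ω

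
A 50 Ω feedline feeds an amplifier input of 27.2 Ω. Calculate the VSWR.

For a purely resistive load, VSWR = R_L/Z_0 or Z_0/R_L (whichever > 1) = 50/27.2

VSWR ≈ 1.84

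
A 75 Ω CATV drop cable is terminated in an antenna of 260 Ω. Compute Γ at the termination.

Γ = 0.552

Γ = (Z_L − Z_0)/(Z_L + Z_0) = (260 − 75)/(260 + 75) = 185/335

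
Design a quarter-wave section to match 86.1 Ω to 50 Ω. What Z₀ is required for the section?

Z_qwt = √(Z_0·R_L) = √(50 × 86.1) = √4305

Z_qwt ≈ 65.6 Ω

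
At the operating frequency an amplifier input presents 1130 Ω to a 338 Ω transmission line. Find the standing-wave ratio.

VSWR ≈ 3.34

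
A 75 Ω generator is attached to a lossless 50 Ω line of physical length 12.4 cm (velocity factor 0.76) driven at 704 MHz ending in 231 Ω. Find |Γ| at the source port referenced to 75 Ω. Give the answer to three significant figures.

|Γ| ≈ 0.658

λ = v/f = 0.76·c / 704 MHz = 0.324 m
βl = 2π·l/λ = 2π × 0.383 = 138°
tan(βl) = -0.906
Z_in = Z_0·(Z_L + jZ_0·tanβl)/(Z_0 + jZ_L·tanβl) = 22.7 + j49.8 Ω
Γ_s = (Z_in − Z_s)/(Z_in + Z_s) = (-52.3 + j49.8)/(97.7 + j49.8), |Γ_s| = 0.658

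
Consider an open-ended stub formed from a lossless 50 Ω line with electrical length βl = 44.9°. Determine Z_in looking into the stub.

tan(βl) = 0.997
For an open-ended stub, Z_in = −jZ_0·cot(βl) = −jZ_0/tan(βl)

Z_in ≈ −j50.2 Ω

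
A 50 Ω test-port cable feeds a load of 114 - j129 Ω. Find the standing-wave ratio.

Γ = (Z_L − Z_0)/(Z_L + Z_0) = (64 − j129)/(164 − j129)
|Γ| = 144/209 = 0.69
VSWR = (1 + |Γ|)/(1 − |Γ|) = 1.69/0.31

VSWR ≈ 5.45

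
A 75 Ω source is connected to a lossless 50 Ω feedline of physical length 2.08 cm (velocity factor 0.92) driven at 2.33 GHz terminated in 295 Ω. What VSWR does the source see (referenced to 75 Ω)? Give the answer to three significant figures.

VSWR ≈ 7.87

λ = v/f = 0.92·c / 2.33 GHz = 0.118 m
βl = 2π·l/λ = 2π × 0.176 = 63.2°
tan(βl) = 1.98
Z_in = Z_0·(Z_L + jZ_0·tanβl)/(Z_0 + jZ_L·tanβl) = 10.6 − j24.3 Ω
Γ_s = (Z_in − Z_s)/(Z_in + Z_s) = (-64.4 − j24.3)/(85.6 − j24.3), |Γ_s| = 0.774
VSWR = (1 + |Γ_s|)/(1 − |Γ_s|)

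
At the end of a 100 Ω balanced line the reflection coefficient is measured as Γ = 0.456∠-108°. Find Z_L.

Z_L ≈ 53.2 − j58.2 Ω

Z_L = Z_0·(1 + Γ)/(1 − Γ) = 100·(0.859 − j0.434)/(1.14 + j0.434)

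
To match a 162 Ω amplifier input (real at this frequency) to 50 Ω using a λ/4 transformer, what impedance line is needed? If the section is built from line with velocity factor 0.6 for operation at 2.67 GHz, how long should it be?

Z_qwt ≈ 90 Ω; length ≈ 1.69 cm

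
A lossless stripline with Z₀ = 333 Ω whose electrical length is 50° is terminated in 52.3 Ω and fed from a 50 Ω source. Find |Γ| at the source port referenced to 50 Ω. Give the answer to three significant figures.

|Γ| ≈ 0.925

tan(βl) = 1.19
Z_in = Z_0·(Z_L + jZ_0·tanβl)/(Z_0 + jZ_L·tanβl) = 122 + j374 Ω
Γ_s = (Z_in − Z_s)/(Z_in + Z_s) = (72.3 + j374)/(172 + j374), |Γ_s| = 0.925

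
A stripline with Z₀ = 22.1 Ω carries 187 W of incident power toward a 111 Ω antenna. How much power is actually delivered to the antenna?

P_delivered ≈ 104 W

Γ = (111 − 22.1)/(111 + 22.1) = 0.668
|Γ|² = 0.446
P_refl = |Γ|²·P_inc = 83.4 W, P_del = (1 − |Γ|²)·P_inc = 104 W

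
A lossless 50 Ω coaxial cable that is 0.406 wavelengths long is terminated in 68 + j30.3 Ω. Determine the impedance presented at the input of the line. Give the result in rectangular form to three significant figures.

βl = 2π × 0.406 = 146°
tan(βl) = tan(146°) = -0.67
Z_in = Z_0·(Z_L + jZ_0·tanβl)/(Z_0 + jZ_L·tanβl)
     = 50·(68 − j3.22)/(70.3 − j45.6)

Z_in ≈ 35.1 + j20.5 Ω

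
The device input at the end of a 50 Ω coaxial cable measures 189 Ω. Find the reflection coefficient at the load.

Γ = 0.582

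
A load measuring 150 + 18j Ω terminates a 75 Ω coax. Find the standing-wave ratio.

Γ = (Z_L − Z_0)/(Z_L + Z_0) = (75 + j18)/(225 + j18)
|Γ| = 77.1/226 = 0.342
VSWR = (1 + |Γ|)/(1 − |Γ|) = 1.34/0.658

VSWR ≈ 2.04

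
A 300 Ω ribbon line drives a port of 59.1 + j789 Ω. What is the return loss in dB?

Γ = (-240.9 + j789)/(359.1 + j789), |Γ| = 0.952
RL = −20·log₁₀|Γ| = −20·log₁₀(0.952)

RL ≈ 0.431 dB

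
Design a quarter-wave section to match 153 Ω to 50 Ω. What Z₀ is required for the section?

Z_qwt = √(Z_0·R_L) = √(50 × 153) = √7650

Z_qwt ≈ 87.5 Ω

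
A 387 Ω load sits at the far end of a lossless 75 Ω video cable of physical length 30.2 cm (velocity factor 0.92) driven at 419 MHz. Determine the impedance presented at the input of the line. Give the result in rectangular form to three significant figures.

Z_in ≈ 143 + j177 Ω

λ = v/f = 0.92·c / 419 MHz = 0.659 m
βl = 2π·l/λ = 2π × 0.458 = 165°
tan(βl) = tan(165°) = -0.267
Z_in = Z_0·(Z_L + jZ_0·tanβl)/(Z_0 + jZ_L·tanβl)
     = 75·(387 − j20)/(75 − j103)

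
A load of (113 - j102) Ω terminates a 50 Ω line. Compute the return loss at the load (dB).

RL ≈ 4.1 dB

Γ = (63 − j102)/(163 − j102), |Γ| = 0.623
RL = −20·log₁₀|Γ| = −20·log₁₀(0.623)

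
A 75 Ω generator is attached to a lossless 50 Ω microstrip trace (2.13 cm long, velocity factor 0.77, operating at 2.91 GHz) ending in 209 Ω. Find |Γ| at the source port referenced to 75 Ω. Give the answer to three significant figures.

|Γ| ≈ 0.723

λ = v/f = 0.77·c / 2.91 GHz = 0.0794 m
βl = 2π·l/λ = 2π × 0.268 = 96.6°
tan(βl) = -8.65
Z_in = Z_0·(Z_L + jZ_0·tanβl)/(Z_0 + jZ_L·tanβl) = 12.1 + j5.45 Ω
Γ_s = (Z_in − Z_s)/(Z_in + Z_s) = (-62.9 + j5.45)/(87.1 + j5.45), |Γ_s| = 0.723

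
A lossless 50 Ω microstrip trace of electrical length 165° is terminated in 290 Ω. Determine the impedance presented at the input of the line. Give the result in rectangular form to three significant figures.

Z_in ≈ 91 + j128 Ω

tan(βl) = tan(165°) = -0.268
Z_in = Z_0·(Z_L + jZ_0·tanβl)/(Z_0 + jZ_L·tanβl)
     = 50·(290 − j13.4)/(50 − j77.7)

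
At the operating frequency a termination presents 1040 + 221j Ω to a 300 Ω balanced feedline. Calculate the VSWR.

Γ = (Z_L − Z_0)/(Z_L + Z_0) = (740 + j221)/(1340 + j221)
|Γ| = 772/1360 = 0.569
VSWR = (1 + |Γ|)/(1 − |Γ|) = 1.57/0.431

VSWR ≈ 3.64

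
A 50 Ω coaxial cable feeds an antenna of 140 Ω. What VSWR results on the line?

Γ = (140 − 50)/(140 + 50) = 0.474
VSWR = (1 + 0.474)/(1 − 0.474)

VSWR ≈ 2.8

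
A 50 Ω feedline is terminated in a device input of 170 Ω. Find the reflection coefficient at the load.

Γ = 0.545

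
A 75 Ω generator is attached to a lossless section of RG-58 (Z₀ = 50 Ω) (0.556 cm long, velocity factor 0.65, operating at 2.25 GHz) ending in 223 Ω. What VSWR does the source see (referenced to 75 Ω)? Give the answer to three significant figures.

VSWR ≈ 3.57

λ = v/f = 0.65·c / 2.25 GHz = 0.0867 m
βl = 2π·l/λ = 2π × 0.0642 = 23.1°
tan(βl) = 0.426
Z_in = Z_0·(Z_L + jZ_0·tanβl)/(Z_0 + jZ_L·tanβl) = 57.1 − j87.2 Ω
Γ_s = (Z_in − Z_s)/(Z_in + Z_s) = (-17.9 − j87.2)/(132 − j87.2), |Γ_s| = 0.563
VSWR = (1 + |Γ_s|)/(1 − |Γ_s|)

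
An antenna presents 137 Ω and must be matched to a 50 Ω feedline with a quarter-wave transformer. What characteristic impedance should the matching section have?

Z_qwt ≈ 82.8 Ω

Z_qwt = √(Z_0·R_L) = √(50 × 137) = √6850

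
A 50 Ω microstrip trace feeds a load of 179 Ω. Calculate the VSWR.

VSWR ≈ 3.58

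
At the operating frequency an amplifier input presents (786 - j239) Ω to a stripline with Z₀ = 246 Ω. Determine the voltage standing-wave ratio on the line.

VSWR ≈ 3.52

Γ = (Z_L − Z_0)/(Z_L + Z_0) = (540 − j239)/(1032 − j239)
|Γ| = 591/1060 = 0.557
VSWR = (1 + |Γ|)/(1 − |Γ|) = 1.56/0.443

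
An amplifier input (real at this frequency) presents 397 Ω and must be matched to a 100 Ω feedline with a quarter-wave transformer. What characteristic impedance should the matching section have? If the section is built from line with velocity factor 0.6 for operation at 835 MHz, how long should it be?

Z_qwt = √(Z_0·R_L) = √(100 × 397) = √39700
λ = 0.6·c/f = 0.216 m, so l = λ/4 = 0.0539 m

Z_qwt ≈ 199 Ω; length ≈ 5.39 cm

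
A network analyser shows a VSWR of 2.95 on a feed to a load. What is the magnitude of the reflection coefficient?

|Γ| ≈ 0.494

|Γ| = (S − 1)/(S + 1) = (2.95 − 1)/(2.95 + 1) = 1.95/3.95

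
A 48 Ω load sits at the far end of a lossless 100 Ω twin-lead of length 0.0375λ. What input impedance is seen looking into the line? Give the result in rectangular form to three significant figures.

βl = 2π × 0.0375 = 13.5°
tan(βl) = tan(13.5°) = 0.24
Z_in = Z_0·(Z_L + jZ_0·tanβl)/(Z_0 + jZ_L·tanβl)
     = 100·(48 + j24)/(100 + j11.5)

Z_in ≈ 50.1 + j18.2 Ω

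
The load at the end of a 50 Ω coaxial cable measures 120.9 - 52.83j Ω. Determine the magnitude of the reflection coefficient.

|Γ| ≈ 0.494

Γ = (Z_L − Z_0)/(Z_L + Z_0) = (70.9 − j52.83)/(170.9 − j52.83)
|Γ| = 88.4/179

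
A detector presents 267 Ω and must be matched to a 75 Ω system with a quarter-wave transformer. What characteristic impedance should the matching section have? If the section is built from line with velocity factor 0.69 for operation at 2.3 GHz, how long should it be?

Z_qwt ≈ 142 Ω; length ≈ 2.25 cm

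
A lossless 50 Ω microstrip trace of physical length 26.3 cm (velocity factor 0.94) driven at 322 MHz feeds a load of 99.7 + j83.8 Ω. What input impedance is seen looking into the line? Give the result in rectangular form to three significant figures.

λ = v/f = 0.94·c / 322 MHz = 0.876 m
βl = 2π·l/λ = 2π × 0.3 = 108°
tan(βl) = tan(108°) = -3.06
Z_in = Z_0·(Z_L + jZ_0·tanβl)/(Z_0 + jZ_L·tanβl)
     = 50·(99.7 − j69.1)/(306 − j305)

Z_in ≈ 13.8 + j2.47 Ω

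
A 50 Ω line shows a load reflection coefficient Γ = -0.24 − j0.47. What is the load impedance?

Z_L ≈ 20.5 − j26.7 Ω

Z_L = Z_0·(1 + Γ)/(1 − Γ) = 50·(0.76 − j0.47)/(1.24 + j0.47)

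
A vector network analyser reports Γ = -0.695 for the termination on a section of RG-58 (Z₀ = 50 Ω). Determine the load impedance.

Z_L ≈ 9 Ω

Z_L = Z_0·(1 + Γ)/(1 − Γ) = 50·(0.305)/(1.69)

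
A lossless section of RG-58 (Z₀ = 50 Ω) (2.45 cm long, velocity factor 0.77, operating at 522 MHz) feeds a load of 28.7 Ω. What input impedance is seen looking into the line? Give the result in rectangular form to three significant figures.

λ = v/f = 0.77·c / 522 MHz = 0.443 m
βl = 2π·l/λ = 2π × 0.0554 = 19.9°
tan(βl) = tan(19.9°) = 0.363
Z_in = Z_0·(Z_L + jZ_0·tanβl)/(Z_0 + jZ_L·tanβl)
     = 50·(28.7 + j18.1)/(50 + j10.4)

Z_in ≈ 31.1 + j11.7 Ω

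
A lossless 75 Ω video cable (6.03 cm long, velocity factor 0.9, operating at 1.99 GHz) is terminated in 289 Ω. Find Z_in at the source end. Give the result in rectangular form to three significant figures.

λ = v/f = 0.9·c / 1.99 GHz = 0.136 m
βl = 2π·l/λ = 2π × 0.444 = 160°
tan(βl) = tan(160°) = -0.364
Z_in = Z_0·(Z_L + jZ_0·tanβl)/(Z_0 + jZ_L·tanβl)
     = 75·(289 − j27.3)/(75 − j105)

Z_in ≈ 110 + j127 Ω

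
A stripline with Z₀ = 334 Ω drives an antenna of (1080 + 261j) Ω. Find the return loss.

RL ≈ 5.2 dB

Γ = (746 + j261)/(1414 + j261), |Γ| = 0.55
RL = −20·log₁₀|Γ| = −20·log₁₀(0.55)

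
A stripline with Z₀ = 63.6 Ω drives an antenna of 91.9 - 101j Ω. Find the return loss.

RL ≈ 4.95 dB

Γ = (28.3 − j101)/(155.5 − j101), |Γ| = 0.566
RL = −20·log₁₀|Γ| = −20·log₁₀(0.566)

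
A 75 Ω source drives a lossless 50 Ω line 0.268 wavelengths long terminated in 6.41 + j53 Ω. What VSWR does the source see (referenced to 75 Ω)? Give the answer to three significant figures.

βl = 2π × 0.268 = 96.5°
tan(βl) = -8.8
Z_in = Z_0·(Z_L + jZ_0·tanβl)/(Z_0 + jZ_L·tanβl) = 4.66 − j37 Ω
Γ_s = (Z_in − Z_s)/(Z_in + Z_s) = (-70.3 − j37)/(79.7 − j37), |Γ_s| = 0.905
VSWR = (1 + |Γ_s|)/(1 − |Γ_s|)

VSWR ≈ 20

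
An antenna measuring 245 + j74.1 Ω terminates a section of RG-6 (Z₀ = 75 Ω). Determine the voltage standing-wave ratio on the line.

VSWR ≈ 3.59

Γ = (Z_L − Z_0)/(Z_L + Z_0) = (170 + j74.1)/(320 + j74.1)
|Γ| = 185/328 = 0.565
VSWR = (1 + |Γ|)/(1 − |Γ|) = 1.56/0.435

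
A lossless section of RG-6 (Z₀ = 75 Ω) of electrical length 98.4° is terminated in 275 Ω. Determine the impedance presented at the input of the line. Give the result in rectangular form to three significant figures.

tan(βl) = tan(98.4°) = -6.77
Z_in = Z_0·(Z_L + jZ_0·tanβl)/(Z_0 + jZ_L·tanβl)
     = 75·(275 − j508)/(75 − j1860)

Z_in ≈ 20.9 + j10.2 Ω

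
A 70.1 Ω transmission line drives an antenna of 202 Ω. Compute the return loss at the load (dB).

Γ = (202 − 70.1)/(202 + 70.1) = 0.485
RL = −20·log₁₀|Γ| = −20·log₁₀(0.485)

RL ≈ 6.29 dB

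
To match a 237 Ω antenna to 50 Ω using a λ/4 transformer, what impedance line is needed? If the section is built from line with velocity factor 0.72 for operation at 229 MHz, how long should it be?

Z_qwt ≈ 109 Ω; length ≈ 23.6 cm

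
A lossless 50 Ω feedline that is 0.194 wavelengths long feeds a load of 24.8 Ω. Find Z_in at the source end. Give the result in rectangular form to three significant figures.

Z_in ≈ 73.9 + j36.3 Ω

βl = 2π × 0.194 = 69.8°
tan(βl) = tan(69.8°) = 2.72
Z_in = Z_0·(Z_L + jZ_0·tanβl)/(Z_0 + jZ_L·tanβl)
     = 50·(24.8 + j136)/(50 + j67.5)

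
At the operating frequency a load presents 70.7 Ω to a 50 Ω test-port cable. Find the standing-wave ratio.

VSWR ≈ 1.41

For a purely resistive load, VSWR = R_L/Z_0 or Z_0/R_L (whichever > 1) = 70.7/50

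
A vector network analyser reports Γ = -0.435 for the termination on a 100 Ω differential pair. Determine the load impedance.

Z_L = Z_0·(1 + Γ)/(1 − Γ) = 100·(0.565)/(1.44)

Z_L ≈ 39.4 Ω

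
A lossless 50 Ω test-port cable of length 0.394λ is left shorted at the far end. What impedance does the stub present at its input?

Z_in ≈ −j39.3 Ω

βl = 2π × 0.394 = 142°
tan(βl) = -0.786
For a shorted stub, Z_in = jZ_0·tan(βl)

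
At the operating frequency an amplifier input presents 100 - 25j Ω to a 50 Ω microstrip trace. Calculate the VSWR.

Γ = (Z_L − Z_0)/(Z_L + Z_0) = (50 − j25)/(150 − j25)
|Γ| = 55.9/152 = 0.368
VSWR = (1 + |Γ|)/(1 − |Γ|) = 1.37/0.632

VSWR ≈ 2.16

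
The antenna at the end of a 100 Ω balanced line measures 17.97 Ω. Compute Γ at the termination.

Γ = -0.695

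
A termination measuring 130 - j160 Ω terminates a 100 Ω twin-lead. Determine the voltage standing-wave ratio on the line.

VSWR ≈ 3.77

Γ = (Z_L − Z_0)/(Z_L + Z_0) = (30 − j160)/(230 − j160)
|Γ| = 163/280 = 0.581
VSWR = (1 + |Γ|)/(1 − |Γ|) = 1.58/0.419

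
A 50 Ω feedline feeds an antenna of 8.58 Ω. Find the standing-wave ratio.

VSWR ≈ 5.83

For a purely resistive load, VSWR = R_L/Z_0 or Z_0/R_L (whichever > 1) = 50/8.58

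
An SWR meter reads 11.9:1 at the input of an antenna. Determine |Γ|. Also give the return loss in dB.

|Γ| ≈ 0.845; return loss ≈ 1.46 dB

|Γ| = (S − 1)/(S + 1) = (11.9 − 1)/(11.9 + 1) = 10.9/12.9
RL = −20·log₁₀|Γ| = −20·log₁₀(0.845)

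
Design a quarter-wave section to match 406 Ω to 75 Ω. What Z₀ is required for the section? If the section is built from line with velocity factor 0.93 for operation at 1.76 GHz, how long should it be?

Z_qwt ≈ 174 Ω; length ≈ 3.96 cm

Z_qwt = √(Z_0·R_L) = √(75 × 406) = √30450
λ = 0.93·c/f = 0.159 m, so l = λ/4 = 0.0396 m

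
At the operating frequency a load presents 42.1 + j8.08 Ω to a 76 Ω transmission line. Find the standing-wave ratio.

VSWR ≈ 1.83

Γ = (Z_L − Z_0)/(Z_L + Z_0) = (-33.9 + j8.08)/(118.1 + j8.08)
|Γ| = 34.8/118 = 0.294
VSWR = (1 + |Γ|)/(1 − |Γ|) = 1.29/0.706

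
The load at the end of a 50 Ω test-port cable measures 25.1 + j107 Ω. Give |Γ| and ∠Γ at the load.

Γ = (Z_L − Z_0)/(Z_L + Z_0) = (-24.9 + j107)/(75.1 + j107)
|Γ| = 110/131 = 0.84

Γ ≈ 0.84 ∠ 48.2°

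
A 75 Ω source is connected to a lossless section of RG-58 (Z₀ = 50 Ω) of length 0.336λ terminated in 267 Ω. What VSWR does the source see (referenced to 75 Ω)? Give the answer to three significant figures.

VSWR ≈ 6.85

βl = 2π × 0.336 = 121°
tan(βl) = -1.67
Z_in = Z_0·(Z_L + jZ_0·tanβl)/(Z_0 + jZ_L·tanβl) = 12.6 + j28.6 Ω
Γ_s = (Z_in − Z_s)/(Z_in + Z_s) = (-62.4 + j28.6)/(87.6 + j28.6), |Γ_s| = 0.745
VSWR = (1 + |Γ_s|)/(1 − |Γ_s|)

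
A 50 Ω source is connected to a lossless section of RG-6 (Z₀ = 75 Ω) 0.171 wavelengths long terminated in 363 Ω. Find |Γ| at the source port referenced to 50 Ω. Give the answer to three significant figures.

|Γ| ≈ 0.613

βl = 2π × 0.171 = 61.6°
tan(βl) = 1.85
Z_in = Z_0·(Z_L + jZ_0·tanβl)/(Z_0 + jZ_L·tanβl) = 19.8 − j38.4 Ω
Γ_s = (Z_in − Z_s)/(Z_in + Z_s) = (-30.2 − j38.4)/(69.8 − j38.4), |Γ_s| = 0.613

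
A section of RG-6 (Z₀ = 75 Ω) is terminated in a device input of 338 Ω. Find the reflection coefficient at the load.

Γ = (Z_L − Z_0)/(Z_L + Z_0) = (338 − 75)/(338 + 75) = 263/413

Γ = 0.637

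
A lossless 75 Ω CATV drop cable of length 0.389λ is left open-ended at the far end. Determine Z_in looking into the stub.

Z_in ≈ +j89.5 Ω

βl = 2π × 0.389 = 140°
tan(βl) = -0.838
For an open-ended stub, Z_in = −jZ_0·cot(βl) = −jZ_0/tan(βl)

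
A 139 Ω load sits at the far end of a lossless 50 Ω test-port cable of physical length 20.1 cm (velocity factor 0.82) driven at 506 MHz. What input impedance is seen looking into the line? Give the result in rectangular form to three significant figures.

Z_in ≈ 49.6 + j53.2 Ω

λ = v/f = 0.82·c / 506 MHz = 0.486 m
βl = 2π·l/λ = 2π × 0.413 = 149°
tan(βl) = tan(149°) = -0.605
Z_in = Z_0·(Z_L + jZ_0·tanβl)/(Z_0 + jZ_L·tanβl)
     = 50·(139 − j30.2)/(50 − j84.1)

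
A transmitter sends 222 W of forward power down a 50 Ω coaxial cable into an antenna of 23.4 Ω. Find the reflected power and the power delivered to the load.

P_reflected ≈ 29.2 W; P_delivered ≈ 193 W

Γ = (23.4 − 50)/(23.4 + 50) = -0.362
|Γ|² = 0.131
P_refl = |Γ|²·P_inc = 29.2 W, P_del = (1 − |Γ|²)·P_inc = 193 W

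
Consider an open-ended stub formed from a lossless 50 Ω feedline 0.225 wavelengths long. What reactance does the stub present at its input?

βl = 2π × 0.225 = 81°
tan(βl) = 6.31
For an open-ended stub, Z_in = −jZ_0·cot(βl) = −jZ_0/tan(βl)

X_in ≈ -7.92 Ω (capacitive)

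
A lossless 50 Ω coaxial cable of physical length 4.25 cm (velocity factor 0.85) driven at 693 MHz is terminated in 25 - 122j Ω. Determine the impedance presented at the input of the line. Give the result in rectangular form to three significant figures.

λ = v/f = 0.85·c / 693 MHz = 0.368 m
βl = 2π·l/λ = 2π × 0.116 = 41.6°
tan(βl) = tan(41.6°) = 0.887
Z_in = Z_0·(Z_L + jZ_0·tanβl)/(Z_0 + jZ_L·tanβl)
     = 50·(25 − j77.6)/(158 + j22.2)

Z_in ≈ 4.37 − j25.1 Ω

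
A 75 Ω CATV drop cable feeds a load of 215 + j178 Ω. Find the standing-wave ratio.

Γ = (Z_L − Z_0)/(Z_L + Z_0) = (140 + j178)/(290 + j178)
|Γ| = 226/340 = 0.666
VSWR = (1 + |Γ|)/(1 − |Γ|) = 1.67/0.334

VSWR ≈ 4.98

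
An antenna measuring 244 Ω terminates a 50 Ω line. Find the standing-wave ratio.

Γ = (244 − 50)/(244 + 50) = 0.66
VSWR = (1 + 0.66)/(1 − 0.66)

VSWR ≈ 4.88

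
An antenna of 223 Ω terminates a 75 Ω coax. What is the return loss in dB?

Γ = (223 − 75)/(223 + 75) = 0.497
RL = −20·log₁₀|Γ| = −20·log₁₀(0.497)

RL ≈ 6.08 dB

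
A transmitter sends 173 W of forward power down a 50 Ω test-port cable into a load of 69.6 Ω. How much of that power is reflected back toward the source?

Γ = (69.6 − 50)/(69.6 + 50) = 0.164
|Γ|² = 0.0269
P_refl = |Γ|²·P_inc = 4.65 W, P_del = (1 − |Γ|²)·P_inc = 168 W

P_reflected ≈ 4.65 W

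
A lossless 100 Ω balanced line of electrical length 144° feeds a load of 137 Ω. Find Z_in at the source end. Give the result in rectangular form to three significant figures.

tan(βl) = tan(144°) = -0.727
Z_in = Z_0·(Z_L + jZ_0·tanβl)/(Z_0 + jZ_L·tanβl)
     = 100·(137 − j72.7)/(100 − j99.5)

Z_in ≈ 105 + j32 Ω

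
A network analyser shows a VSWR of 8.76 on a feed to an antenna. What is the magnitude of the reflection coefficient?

|Γ| = (S − 1)/(S + 1) = (8.76 − 1)/(8.76 + 1) = 7.76/9.76

|Γ| ≈ 0.795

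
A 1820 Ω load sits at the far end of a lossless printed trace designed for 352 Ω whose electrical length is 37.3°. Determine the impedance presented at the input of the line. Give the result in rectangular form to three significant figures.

tan(βl) = tan(37.3°) = 0.762
Z_in = Z_0·(Z_L + jZ_0·tanβl)/(Z_0 + jZ_L·tanβl)
     = 352·(1820 + j268)/(352 + j1390)

Z_in ≈ 174 − j418 Ω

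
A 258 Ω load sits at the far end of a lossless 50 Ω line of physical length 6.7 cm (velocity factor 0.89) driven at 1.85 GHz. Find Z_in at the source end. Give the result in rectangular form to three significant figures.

Z_in ≈ 114 + j122 Ω

λ = v/f = 0.89·c / 1.85 GHz = 0.144 m
βl = 2π·l/λ = 2π × 0.464 = 167°
tan(βl) = tan(167°) = -0.229
Z_in = Z_0·(Z_L + jZ_0·tanβl)/(Z_0 + jZ_L·tanβl)
     = 50·(258 − j11.4)/(50 − j59)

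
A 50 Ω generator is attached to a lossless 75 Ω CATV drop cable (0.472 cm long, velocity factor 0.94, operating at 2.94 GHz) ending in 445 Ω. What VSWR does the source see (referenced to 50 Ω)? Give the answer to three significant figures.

VSWR ≈ 8.45

λ = v/f = 0.94·c / 2.94 GHz = 0.0959 m
βl = 2π·l/λ = 2π × 0.0492 = 17.7°
tan(βl) = 0.319
Z_in = Z_0·(Z_L + jZ_0·tanβl)/(Z_0 + jZ_L·tanβl) = 107 − j178 Ω
Γ_s = (Z_in − Z_s)/(Z_in + Z_s) = (56.8 − j178)/(157 − j178), |Γ_s| = 0.788
VSWR = (1 + |Γ_s|)/(1 − |Γ_s|)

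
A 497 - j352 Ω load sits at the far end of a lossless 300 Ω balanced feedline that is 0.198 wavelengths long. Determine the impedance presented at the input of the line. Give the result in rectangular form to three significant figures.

Z_in ≈ 110 − j1.14 Ω

βl = 2π × 0.198 = 71.3°
tan(βl) = tan(71.3°) = 2.95
Z_in = Z_0·(Z_L + jZ_0·tanβl)/(Z_0 + jZ_L·tanβl)
     = 300·(497 + j533)/(1340 + j1470)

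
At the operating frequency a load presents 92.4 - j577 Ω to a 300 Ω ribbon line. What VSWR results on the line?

Γ = (Z_L − Z_0)/(Z_L + Z_0) = (-207.6 − j577)/(392.4 − j577)
|Γ| = 613/698 = 0.879
VSWR = (1 + |Γ|)/(1 − |Γ|) = 1.88/0.121

VSWR ≈ 15.5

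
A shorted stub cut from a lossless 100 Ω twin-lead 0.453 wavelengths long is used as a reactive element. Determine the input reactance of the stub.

X_in ≈ -30.4 Ω (capacitive)

βl = 2π × 0.453 = 163°
tan(βl) = -0.304
For a shorted stub, Z_in = jZ_0·tan(βl)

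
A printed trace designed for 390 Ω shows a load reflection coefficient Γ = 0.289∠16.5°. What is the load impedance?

Z_L ≈ 675 + j121 Ω

Z_L = Z_0·(1 + Γ)/(1 − Γ) = 390·(1.28 + j0.0821)/(0.723 − j0.0821)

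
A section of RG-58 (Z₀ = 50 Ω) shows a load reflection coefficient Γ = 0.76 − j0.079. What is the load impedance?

Z_L = Z_0·(1 + Γ)/(1 − Γ) = 50·(1.76 − j0.079)/(0.24 + j0.079)

Z_L ≈ 326 − j124 Ω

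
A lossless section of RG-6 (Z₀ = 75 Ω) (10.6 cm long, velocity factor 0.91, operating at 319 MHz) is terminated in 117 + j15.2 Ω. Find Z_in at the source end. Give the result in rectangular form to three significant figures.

Z_in ≈ 76.8 − j36.1 Ω

λ = v/f = 0.91·c / 319 MHz = 0.856 m
βl = 2π·l/λ = 2π × 0.124 = 44.6°
tan(βl) = tan(44.6°) = 0.986
Z_in = Z_0·(Z_L + jZ_0·tanβl)/(Z_0 + jZ_L·tanβl)
     = 75·(117 + j89.1)/(60 + j115)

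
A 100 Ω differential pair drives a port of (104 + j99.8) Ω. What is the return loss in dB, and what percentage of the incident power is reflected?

RL ≈ 7.13 dB; 19.3% of incident power reflected

Γ = (4 + j99.8)/(204 + j99.8), |Γ| = 0.44
RL = −20·log₁₀(0.44) = 7.13 dB
P_refl/P_inc = |Γ|² = 0.193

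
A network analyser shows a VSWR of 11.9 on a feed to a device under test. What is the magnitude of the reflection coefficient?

|Γ| ≈ 0.845

|Γ| = (S − 1)/(S + 1) = (11.9 − 1)/(11.9 + 1) = 10.9/12.9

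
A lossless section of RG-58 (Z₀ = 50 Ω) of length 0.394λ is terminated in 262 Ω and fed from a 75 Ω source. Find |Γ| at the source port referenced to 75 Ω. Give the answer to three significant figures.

|Γ| ≈ 0.677

βl = 2π × 0.394 = 142°
tan(βl) = -0.786
Z_in = Z_0·(Z_L + jZ_0·tanβl)/(Z_0 + jZ_L·tanβl) = 23.6 + j57.9 Ω
Γ_s = (Z_in − Z_s)/(Z_in + Z_s) = (-51.4 + j57.9)/(98.6 + j57.9), |Γ_s| = 0.677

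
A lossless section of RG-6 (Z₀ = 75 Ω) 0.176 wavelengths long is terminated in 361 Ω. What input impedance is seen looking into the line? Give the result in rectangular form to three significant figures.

Z_in ≈ 19.3 − j35.6 Ω

βl = 2π × 0.176 = 63.4°
tan(βl) = tan(63.4°) = 1.99
Z_in = Z_0·(Z_L + jZ_0·tanβl)/(Z_0 + jZ_L·tanβl)
     = 75·(361 + j150)/(75 + j720)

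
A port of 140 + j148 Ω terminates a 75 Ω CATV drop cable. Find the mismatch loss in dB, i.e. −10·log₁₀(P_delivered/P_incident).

mismatch loss ≈ 2.1 dB

Γ = (65 + j148)/(215 + j148), |Γ| = 0.619
|Γ|² = 0.384, so P_del/P_inc = 1 − |Γ|² = 0.616
ML = −10·log₁₀(1 − |Γ|²)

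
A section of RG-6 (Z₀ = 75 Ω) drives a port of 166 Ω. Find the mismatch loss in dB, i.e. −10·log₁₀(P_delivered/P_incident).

Γ = (166 − 75)/(166 + 75) = 0.378
|Γ|² = 0.143, so P_del/P_inc = 1 − |Γ|² = 0.857
ML = −10·log₁₀(1 − |Γ|²)

mismatch loss ≈ 0.668 dB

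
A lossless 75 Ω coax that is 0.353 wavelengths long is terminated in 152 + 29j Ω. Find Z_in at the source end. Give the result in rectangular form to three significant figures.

Z_in ≈ 44.1 + j31.8 Ω

βl = 2π × 0.353 = 127°
tan(βl) = tan(127°) = -1.32
Z_in = Z_0·(Z_L + jZ_0·tanβl)/(Z_0 + jZ_L·tanβl)
     = 75·(152 − j70.2)/(113 − j201)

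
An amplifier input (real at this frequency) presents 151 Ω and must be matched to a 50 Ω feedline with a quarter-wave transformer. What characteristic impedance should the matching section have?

Z_qwt ≈ 86.9 Ω

Z_qwt = √(Z_0·R_L) = √(50 × 151) = √7550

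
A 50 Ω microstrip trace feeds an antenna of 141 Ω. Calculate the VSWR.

VSWR ≈ 2.82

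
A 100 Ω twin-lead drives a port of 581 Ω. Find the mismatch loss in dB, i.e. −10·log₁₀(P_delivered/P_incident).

mismatch loss ≈ 3 dB

Γ = (581 − 100)/(581 + 100) = 0.706
|Γ|² = 0.499, so P_del/P_inc = 1 − |Γ|² = 0.501
ML = −10·log₁₀(1 − |Γ|²)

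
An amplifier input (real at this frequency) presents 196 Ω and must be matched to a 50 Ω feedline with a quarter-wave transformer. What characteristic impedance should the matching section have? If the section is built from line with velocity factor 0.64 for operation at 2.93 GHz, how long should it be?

Z_qwt ≈ 99 Ω; length ≈ 1.64 cm

Z_qwt = √(Z_0·R_L) = √(50 × 196) = √9800
λ = 0.64·c/f = 0.0655 m, so l = λ/4 = 0.0164 m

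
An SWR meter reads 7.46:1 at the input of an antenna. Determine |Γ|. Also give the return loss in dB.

|Γ| ≈ 0.764; return loss ≈ 2.34 dB

|Γ| = (S − 1)/(S + 1) = (7.46 − 1)/(7.46 + 1) = 6.46/8.46
RL = −20·log₁₀|Γ| = −20·log₁₀(0.764)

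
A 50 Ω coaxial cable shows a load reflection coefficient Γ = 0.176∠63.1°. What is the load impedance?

Z_L = Z_0·(1 + Γ)/(1 − Γ) = 50·(1.08 + j0.157)/(0.92 − j0.157)

Z_L ≈ 55.6 + j18 Ω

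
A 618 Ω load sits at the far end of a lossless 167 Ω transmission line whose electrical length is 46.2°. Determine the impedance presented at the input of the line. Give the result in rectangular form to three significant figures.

tan(βl) = tan(46.2°) = 1.04
Z_in = Z_0·(Z_L + jZ_0·tanβl)/(Z_0 + jZ_L·tanβl)
     = 167·(618 + j174)/(167 + j644)

Z_in ≈ 81.2 − j139 Ω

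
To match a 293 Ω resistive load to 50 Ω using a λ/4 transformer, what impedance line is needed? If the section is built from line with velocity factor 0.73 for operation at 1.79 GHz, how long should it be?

Z_qwt = √(Z_0·R_L) = √(50 × 293) = √14650
λ = 0.73·c/f = 0.122 m, so l = λ/4 = 0.0306 m

Z_qwt ≈ 121 Ω; length ≈ 3.06 cm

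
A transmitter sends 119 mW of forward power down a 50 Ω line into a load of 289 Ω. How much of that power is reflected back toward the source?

P_reflected ≈ 59.1 mW

Γ = (289 − 50)/(289 + 50) = 0.705
|Γ|² = 0.497
P_refl = |Γ|²·P_inc = 59.1 mW, P_del = (1 − |Γ|²)·P_inc = 59.9 mW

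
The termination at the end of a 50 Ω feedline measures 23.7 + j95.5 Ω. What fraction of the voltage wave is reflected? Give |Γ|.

Γ = (Z_L − Z_0)/(Z_L + Z_0) = (-26.3 + j95.5)/(73.7 + j95.5)
|Γ| = 99.1/121

|Γ| ≈ 0.821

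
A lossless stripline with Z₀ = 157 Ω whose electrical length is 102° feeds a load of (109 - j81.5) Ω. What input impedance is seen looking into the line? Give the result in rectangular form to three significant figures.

Z_in ≈ 198 + j121 Ω

tan(βl) = tan(102°) = -4.7
Z_in = Z_0·(Z_L + jZ_0·tanβl)/(Z_0 + jZ_L·tanβl)
     = 157·(109 − j820)/(-226 − j513)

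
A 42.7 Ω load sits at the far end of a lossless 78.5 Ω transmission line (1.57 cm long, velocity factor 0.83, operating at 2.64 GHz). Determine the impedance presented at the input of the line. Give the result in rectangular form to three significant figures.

λ = v/f = 0.83·c / 2.64 GHz = 0.0943 m
βl = 2π·l/λ = 2π × 0.166 = 59.9°
tan(βl) = tan(59.9°) = 1.73
Z_in = Z_0·(Z_L + jZ_0·tanβl)/(Z_0 + jZ_L·tanβl)
     = 78.5·(42.7 + j136)/(78.5 + j73.7)

Z_in ≈ 90.3 + j50.7 Ω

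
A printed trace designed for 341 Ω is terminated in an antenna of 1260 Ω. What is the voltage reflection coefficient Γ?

Γ = 0.574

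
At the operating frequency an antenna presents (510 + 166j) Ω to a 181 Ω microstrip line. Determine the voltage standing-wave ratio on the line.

VSWR ≈ 3.15

Γ = (Z_L − Z_0)/(Z_L + Z_0) = (329 + j166)/(691 + j166)
|Γ| = 369/711 = 0.519
VSWR = (1 + |Γ|)/(1 − |Γ|) = 1.52/0.481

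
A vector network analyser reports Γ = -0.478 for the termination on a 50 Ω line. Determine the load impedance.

Z_L = Z_0·(1 + Γ)/(1 − Γ) = 50·(0.522)/(1.48)

Z_L ≈ 17.7 Ω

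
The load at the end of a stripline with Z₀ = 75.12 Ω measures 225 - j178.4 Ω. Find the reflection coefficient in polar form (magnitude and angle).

Γ ≈ 0.667 ∠ -19.2°

Γ = (Z_L − Z_0)/(Z_L + Z_0) = (149.9 − j178.4)/(300.1 − j178.4)
|Γ| = 233/349 = 0.667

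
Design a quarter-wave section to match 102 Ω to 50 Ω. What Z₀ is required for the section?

Z_qwt = √(Z_0·R_L) = √(50 × 102) = √5100

Z_qwt ≈ 71.4 Ω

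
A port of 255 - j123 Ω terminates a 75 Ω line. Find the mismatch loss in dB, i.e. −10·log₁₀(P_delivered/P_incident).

mismatch loss ≈ 2.1 dB

Γ = (180 − j123)/(330 − j123), |Γ| = 0.619
|Γ|² = 0.383, so P_del/P_inc = 1 − |Γ|² = 0.617
ML = −10·log₁₀(1 − |Γ|²)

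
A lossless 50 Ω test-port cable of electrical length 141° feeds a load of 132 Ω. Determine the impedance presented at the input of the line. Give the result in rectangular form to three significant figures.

Z_in ≈ 39.2 + j43.4 Ω

tan(βl) = tan(141°) = -0.81
Z_in = Z_0·(Z_L + jZ_0·tanβl)/(Z_0 + jZ_L·tanβl)
     = 50·(132 − j40.5)/(50 − j107)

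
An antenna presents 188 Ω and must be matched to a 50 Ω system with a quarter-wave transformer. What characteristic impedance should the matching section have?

Z_qwt = √(Z_0·R_L) = √(50 × 188) = √9400

Z_qwt ≈ 97 Ω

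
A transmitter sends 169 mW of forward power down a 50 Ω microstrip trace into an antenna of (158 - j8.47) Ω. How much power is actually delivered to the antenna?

|Γ| = |(108 − j8.47)/(208 − j8.47)| = 0.52
|Γ|² = 0.271
P_refl = |Γ|²·P_inc = 45.8 mW, P_del = (1 − |Γ|²)·P_inc = 123 mW

P_delivered ≈ 123 mW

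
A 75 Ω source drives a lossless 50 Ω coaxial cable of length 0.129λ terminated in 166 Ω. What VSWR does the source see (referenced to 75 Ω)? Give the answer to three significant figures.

VSWR ≈ 3.72

βl = 2π × 0.129 = 46.4°
tan(βl) = 1.05
Z_in = Z_0·(Z_L + jZ_0·tanβl)/(Z_0 + jZ_L·tanβl) = 26.5 − j40 Ω
Γ_s = (Z_in − Z_s)/(Z_in + Z_s) = (-48.5 − j40)/(102 − j40), |Γ_s| = 0.576
VSWR = (1 + |Γ_s|)/(1 − |Γ_s|)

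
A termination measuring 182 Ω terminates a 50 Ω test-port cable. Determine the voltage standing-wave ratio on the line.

For a purely resistive load, VSWR = R_L/Z_0 or Z_0/R_L (whichever > 1) = 182/50

VSWR ≈ 3.64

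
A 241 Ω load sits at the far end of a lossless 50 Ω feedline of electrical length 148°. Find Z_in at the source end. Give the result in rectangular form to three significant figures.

tan(βl) = tan(148°) = -0.625
Z_in = Z_0·(Z_L + jZ_0·tanβl)/(Z_0 + jZ_L·tanβl)
     = 50·(241 − j31.2)/(50 − j151)

Z_in ≈ 33.3 + j69 Ω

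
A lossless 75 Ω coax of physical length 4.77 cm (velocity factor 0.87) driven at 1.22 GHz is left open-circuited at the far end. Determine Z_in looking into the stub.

Z_in ≈ −j12.9 Ω

λ = v/f = 0.87·c / 1.22 GHz = 0.214 m
βl = 2π·l/λ = 2π × 0.223 = 80.3°
tan(βl) = 5.83
For an open-circuited stub, Z_in = −jZ_0·cot(βl) = −jZ_0/tan(βl)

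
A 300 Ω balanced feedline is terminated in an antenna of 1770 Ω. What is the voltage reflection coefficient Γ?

Γ = (Z_L − Z_0)/(Z_L + Z_0) = (1770 − 300)/(1770 + 300) = 1470/2070

Γ = 0.71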